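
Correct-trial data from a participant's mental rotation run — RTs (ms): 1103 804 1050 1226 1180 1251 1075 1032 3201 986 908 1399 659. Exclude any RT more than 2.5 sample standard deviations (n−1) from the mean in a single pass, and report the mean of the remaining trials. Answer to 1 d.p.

n = 13, ΣRT = 15874, M = 1221.077
Σ(x−M)² = 4697818.92; s = √(4697818.92/12) = 625.688
Cutoffs: 1221.077 ± 2.5·625.688 → [-343.1, 2785.3]
Outside: 3201 → excluded.
Retained (n=12): Σ = 12673, mean = 12673/12 = 1056.083

1056.1 ms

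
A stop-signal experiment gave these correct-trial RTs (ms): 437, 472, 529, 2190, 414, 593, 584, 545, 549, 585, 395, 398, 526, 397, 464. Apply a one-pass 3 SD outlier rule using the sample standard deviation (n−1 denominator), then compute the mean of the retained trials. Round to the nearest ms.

492 ms

n = 15, ΣRT = 9078, M = 605.200
Σ(x−M)² = 2764450.40; s = √(2764450.40/14) = 444.366
Cutoffs: 605.200 ± 3·444.366 → [-727.9, 1938.3]
Outside: 2190 → excluded.
Retained (n=14): Σ = 6888, mean = 6888/14 = 492.000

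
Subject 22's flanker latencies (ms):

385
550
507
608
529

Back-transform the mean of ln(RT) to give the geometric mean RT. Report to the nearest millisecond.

510 ms

ln(RT): 5.9532, 6.3099, 6.2285, 6.4102, 6.2710
Mean ln(RT) = 31.1728/5 = 6.23457
Geometric mean = exp(6.23457) = 510.08 ms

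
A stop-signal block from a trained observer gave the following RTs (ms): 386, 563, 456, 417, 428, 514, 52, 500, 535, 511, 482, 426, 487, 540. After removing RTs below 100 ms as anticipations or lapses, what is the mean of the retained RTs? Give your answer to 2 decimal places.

480.38 ms

Excluded: 52
Retained (n=13): Σ = 6245
Mean = 6245/13 = 480.3846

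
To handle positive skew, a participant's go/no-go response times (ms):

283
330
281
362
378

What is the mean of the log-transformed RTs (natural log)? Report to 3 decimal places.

ln(RT): 5.6454, 5.7991, 5.6384, 5.8916, 5.9349
Σ ln(RT) = 28.9094
Mean = 28.9094/5 = 5.78189

5.782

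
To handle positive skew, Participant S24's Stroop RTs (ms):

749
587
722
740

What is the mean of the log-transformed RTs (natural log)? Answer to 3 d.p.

ln(RT): 6.6187, 6.3750, 6.5820, 6.6067
Σ ln(RT) = 26.1824
Mean = 26.1824/4 = 6.54561

6.546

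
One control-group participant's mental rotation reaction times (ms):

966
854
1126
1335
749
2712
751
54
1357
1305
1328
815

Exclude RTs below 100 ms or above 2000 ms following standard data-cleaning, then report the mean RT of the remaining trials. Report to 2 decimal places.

1058.60 ms

Excluded: 54, 2712
Retained (n=10): Σ = 10586
Mean = 10586/10 = 1058.6000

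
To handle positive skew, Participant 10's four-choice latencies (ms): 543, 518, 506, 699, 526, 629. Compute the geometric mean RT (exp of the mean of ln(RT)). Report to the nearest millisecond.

ln(RT): 6.2971, 6.2500, 6.2265, 6.5497, 6.2653, 6.4441
Mean ln(RT) = 38.0327/6 = 6.33878
Geometric mean = exp(6.33878) = 566.11 ms

566 ms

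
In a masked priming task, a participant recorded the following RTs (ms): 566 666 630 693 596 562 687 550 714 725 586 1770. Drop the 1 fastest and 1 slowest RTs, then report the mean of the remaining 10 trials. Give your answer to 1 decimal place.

Sorted: 550, 562, 566, 586, 596, 630, 666, 687, 693, 714, 725, 1770
Drop lowest 1 (550) and highest 1 (1770)
Remaining (n=10): Σ = 6425, mean = 6425/10 = 642.500

642.5 ms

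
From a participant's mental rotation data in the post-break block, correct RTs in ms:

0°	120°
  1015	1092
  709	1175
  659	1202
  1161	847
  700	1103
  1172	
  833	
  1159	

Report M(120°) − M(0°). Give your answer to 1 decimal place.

M(0°) = 7408/8 = 926.000
M(120°) = 5419/5 = 1083.800
Difference = 1083.800 − 926.000 = 157.800 ms

157.8 ms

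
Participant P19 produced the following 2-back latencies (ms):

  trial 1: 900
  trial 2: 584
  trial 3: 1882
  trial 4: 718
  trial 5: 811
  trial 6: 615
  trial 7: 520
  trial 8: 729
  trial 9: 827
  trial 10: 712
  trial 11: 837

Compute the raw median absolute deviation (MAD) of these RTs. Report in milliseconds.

Sorted: 520, 584, 615, 712, 718, 729, 811, 827, 837, 900, 1882 → median = 729
|x − 729|: 171, 145, 1153, 11, 82, 114, 209, 0, 98, 17, 108
Sorted deviations: 0, 11, 17, 82, 98, 108, 114, 145, 171, 209, 1153 → MAD = 108

108 ms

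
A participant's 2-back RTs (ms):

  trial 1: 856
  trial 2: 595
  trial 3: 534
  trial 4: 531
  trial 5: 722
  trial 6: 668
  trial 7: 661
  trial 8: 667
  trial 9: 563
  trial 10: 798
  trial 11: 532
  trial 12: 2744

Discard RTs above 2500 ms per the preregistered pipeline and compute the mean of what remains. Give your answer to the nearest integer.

Excluded: 2744
Retained (n=11): Σ = 7127
Mean = 7127/11 = 647.9091

648 ms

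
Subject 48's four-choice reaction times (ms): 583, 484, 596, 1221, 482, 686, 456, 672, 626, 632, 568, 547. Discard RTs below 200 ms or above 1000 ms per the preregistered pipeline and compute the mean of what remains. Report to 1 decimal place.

575.6 ms

Excluded: 1221
Retained (n=11): Σ = 6332
Mean = 6332/11 = 575.6364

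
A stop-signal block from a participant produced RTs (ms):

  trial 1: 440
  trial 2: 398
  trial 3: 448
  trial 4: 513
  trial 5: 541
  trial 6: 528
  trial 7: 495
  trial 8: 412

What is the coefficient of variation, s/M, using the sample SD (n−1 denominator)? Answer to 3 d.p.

n = 8, Σ = 3775, M = 471.8750
Σ(x−M)² = 20782.875; s = √(20782.875/7) = 54.4884
CV = 54.4884 / 471.8750 = 0.11547

0.115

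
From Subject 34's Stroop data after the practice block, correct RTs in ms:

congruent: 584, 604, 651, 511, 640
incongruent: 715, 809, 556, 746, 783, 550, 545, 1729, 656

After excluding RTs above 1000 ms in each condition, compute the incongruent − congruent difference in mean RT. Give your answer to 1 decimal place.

72.0 ms

incongruent: exclude 1729
M(congruent) = 2990/5 = 598.000
M(incongruent) = 5360/8 = 670.000
Difference = 670.000 − 598.000 = 72.000 ms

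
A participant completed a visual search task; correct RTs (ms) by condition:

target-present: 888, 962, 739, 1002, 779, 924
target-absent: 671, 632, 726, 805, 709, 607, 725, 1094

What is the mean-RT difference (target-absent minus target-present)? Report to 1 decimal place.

-136.2 ms

M(target-present) = 5294/6 = 882.333
M(target-absent) = 5969/8 = 746.125
Difference = 746.125 − 882.333 = -136.208 ms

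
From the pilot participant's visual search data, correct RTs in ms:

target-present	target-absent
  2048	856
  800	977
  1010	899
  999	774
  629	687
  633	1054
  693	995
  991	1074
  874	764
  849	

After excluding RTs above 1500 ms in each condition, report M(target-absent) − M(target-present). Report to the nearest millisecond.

target-present: exclude 2048
M(target-present) = 7478/9 = 830.889
M(target-absent) = 8080/9 = 897.778
Difference = 897.778 − 830.889 = 66.889 ms

67 ms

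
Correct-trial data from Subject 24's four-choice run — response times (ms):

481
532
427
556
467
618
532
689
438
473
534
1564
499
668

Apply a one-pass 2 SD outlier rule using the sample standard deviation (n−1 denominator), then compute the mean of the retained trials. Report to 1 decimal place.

531.8 ms

n = 14, ΣRT = 8478, M = 605.571
Σ(x−M)² = 1071623.43; s = √(1071623.43/13) = 287.111
Cutoffs: 605.571 ± 2·287.111 → [31.3, 1179.8]
Outside: 1564 → excluded.
Retained (n=13): Σ = 6914, mean = 6914/13 = 531.846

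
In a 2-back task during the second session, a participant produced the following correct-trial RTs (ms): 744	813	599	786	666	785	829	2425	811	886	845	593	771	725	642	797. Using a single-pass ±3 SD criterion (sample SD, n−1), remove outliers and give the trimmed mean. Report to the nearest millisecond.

n = 16, ΣRT = 13717, M = 857.312
Σ(x−M)² = 2734823.44; s = √(2734823.44/15) = 426.991
Cutoffs: 857.312 ± 3·426.991 → [-423.7, 2138.3]
Outside: 2425 → excluded.
Retained (n=15): Σ = 11292, mean = 11292/15 = 752.800

753 ms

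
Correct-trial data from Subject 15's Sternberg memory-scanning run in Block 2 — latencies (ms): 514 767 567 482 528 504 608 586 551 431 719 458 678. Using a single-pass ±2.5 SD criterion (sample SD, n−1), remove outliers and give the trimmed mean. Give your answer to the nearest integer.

n = 13, ΣRT = 7393, M = 568.692
Σ(x−M)² = 123586.77; s = √(123586.77/12) = 101.483
Cutoffs: 568.692 ± 2.5·101.483 → [315.0, 822.4]
No RTs fall outside the cutoffs; all 13 retained. Mean = 7393/13 = 568.692

569 ms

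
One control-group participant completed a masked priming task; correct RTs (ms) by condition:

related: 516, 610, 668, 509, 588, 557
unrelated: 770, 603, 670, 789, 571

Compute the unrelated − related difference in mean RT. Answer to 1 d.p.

105.9 ms

M(related) = 3448/6 = 574.667
M(unrelated) = 3403/5 = 680.600
Difference = 680.600 − 574.667 = 105.933 ms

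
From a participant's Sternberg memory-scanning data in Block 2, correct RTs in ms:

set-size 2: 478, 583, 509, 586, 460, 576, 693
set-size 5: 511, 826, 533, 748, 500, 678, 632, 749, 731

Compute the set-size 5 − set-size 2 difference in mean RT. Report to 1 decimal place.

101.4 ms

M(set-size 2) = 3885/7 = 555.000
M(set-size 5) = 5908/9 = 656.444
Difference = 656.444 − 555.000 = 101.444 ms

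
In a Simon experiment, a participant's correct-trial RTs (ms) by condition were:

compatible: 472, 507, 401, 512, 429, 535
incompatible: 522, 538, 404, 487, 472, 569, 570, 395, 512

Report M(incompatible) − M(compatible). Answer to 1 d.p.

M(compatible) = 2856/6 = 476.000
M(incompatible) = 4469/9 = 496.556
Difference = 496.556 − 476.000 = 20.556 ms

20.6 ms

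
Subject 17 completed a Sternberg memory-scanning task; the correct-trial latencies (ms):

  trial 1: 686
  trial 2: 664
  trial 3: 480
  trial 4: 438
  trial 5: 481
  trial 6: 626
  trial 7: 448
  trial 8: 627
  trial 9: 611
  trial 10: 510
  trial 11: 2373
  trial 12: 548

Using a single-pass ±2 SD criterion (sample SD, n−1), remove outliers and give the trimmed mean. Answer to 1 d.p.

556.3 ms

n = 12, ΣRT = 8492, M = 707.667
Σ(x−M)² = 3106154.67; s = √(3106154.67/11) = 531.392
Cutoffs: 707.667 ± 2·531.392 → [-355.1, 1770.5]
Outside: 2373 → excluded.
Retained (n=11): Σ = 6119, mean = 6119/11 = 556.273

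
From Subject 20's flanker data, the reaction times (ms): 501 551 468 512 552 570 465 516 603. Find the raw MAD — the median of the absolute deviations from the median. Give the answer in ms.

36 ms

Sorted: 465, 468, 501, 512, 516, 551, 552, 570, 603 → median = 516
|x − 516|: 15, 35, 48, 4, 36, 54, 51, 0, 87
Sorted deviations: 0, 4, 15, 35, 36, 48, 51, 54, 87 → MAD = 36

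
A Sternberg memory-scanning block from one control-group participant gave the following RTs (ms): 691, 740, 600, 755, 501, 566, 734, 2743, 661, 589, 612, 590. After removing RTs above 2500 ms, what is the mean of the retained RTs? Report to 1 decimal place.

639.9 ms

Excluded: 2743
Retained (n=11): Σ = 7039
Mean = 7039/11 = 639.9091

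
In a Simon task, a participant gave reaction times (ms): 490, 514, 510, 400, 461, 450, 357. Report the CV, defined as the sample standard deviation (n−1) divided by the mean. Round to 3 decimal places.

n = 7, Σ = 3182, M = 454.5714
Σ(x−M)² = 20419.714; s = √(20419.714/6) = 58.3377
CV = 58.3377 / 454.5714 = 0.12834

0.128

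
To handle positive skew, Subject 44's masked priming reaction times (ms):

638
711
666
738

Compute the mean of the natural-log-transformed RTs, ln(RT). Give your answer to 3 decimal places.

6.533

ln(RT): 6.4583, 6.5667, 6.5013, 6.6039
Σ ln(RT) = 26.1302
Mean = 26.1302/4 = 6.53256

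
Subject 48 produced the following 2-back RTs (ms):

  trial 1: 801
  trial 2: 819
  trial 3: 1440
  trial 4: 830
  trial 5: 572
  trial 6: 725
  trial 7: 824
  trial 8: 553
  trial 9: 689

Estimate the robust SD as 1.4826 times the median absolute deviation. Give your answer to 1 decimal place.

Sorted: 553, 572, 689, 725, 801, 819, 824, 830, 1440 → median = 801
|x − 801| sorted: 0, 18, 23, 29, 76, 112, 229, 248, 639 → MAD = 76
Robust SD ≈ 1.4826 × 76 = 112.678

112.7 ms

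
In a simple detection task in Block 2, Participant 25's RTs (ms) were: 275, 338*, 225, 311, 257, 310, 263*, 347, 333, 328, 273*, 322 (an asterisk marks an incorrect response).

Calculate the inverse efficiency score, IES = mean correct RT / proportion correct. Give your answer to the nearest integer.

401 ms

Correct trials (n=9): 275, 225, 311, 257, 310, 347, 333, 328, 322
Mean correct RT = 2708/9 = 300.8889 ms
Proportion correct = 9/12
IES = 300.8889 / (9/12) = 401.185 ms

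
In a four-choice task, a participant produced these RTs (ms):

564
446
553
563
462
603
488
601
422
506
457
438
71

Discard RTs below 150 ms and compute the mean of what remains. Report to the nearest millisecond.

509 ms

Excluded: 71
Retained (n=12): Σ = 6103
Mean = 6103/12 = 508.5833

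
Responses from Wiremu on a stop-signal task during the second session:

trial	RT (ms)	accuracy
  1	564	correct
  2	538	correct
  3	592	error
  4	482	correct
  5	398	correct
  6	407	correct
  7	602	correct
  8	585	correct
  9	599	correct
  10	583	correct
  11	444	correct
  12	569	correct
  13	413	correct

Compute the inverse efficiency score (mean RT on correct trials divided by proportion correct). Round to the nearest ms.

Correct trials (n=12): 564, 538, 482, 398, 407, 602, 585, 599, 583, 444, 569, 413
Mean correct RT = 6184/12 = 515.3333 ms
Proportion correct = 12/13
IES = 515.3333 / (12/13) = 558.278 ms

558 ms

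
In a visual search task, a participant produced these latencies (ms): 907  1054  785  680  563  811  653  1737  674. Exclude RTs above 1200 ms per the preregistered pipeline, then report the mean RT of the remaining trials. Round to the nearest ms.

Excluded: 1737
Retained (n=8): Σ = 6127
Mean = 6127/8 = 765.8750

766 ms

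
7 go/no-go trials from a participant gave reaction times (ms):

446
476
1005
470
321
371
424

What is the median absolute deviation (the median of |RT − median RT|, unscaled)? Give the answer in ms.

30 ms

Sorted: 321, 371, 424, 446, 470, 476, 1005 → median = 446
|x − 446|: 0, 30, 559, 24, 125, 75, 22
Sorted deviations: 0, 22, 24, 30, 75, 125, 559 → MAD = 30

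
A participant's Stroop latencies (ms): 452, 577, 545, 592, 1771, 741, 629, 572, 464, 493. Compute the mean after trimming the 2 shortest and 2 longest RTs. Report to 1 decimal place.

Sorted: 452, 464, 493, 545, 572, 577, 592, 629, 741, 1771
Drop lowest 2 (452, 464) and highest 2 (741, 1771)
Remaining (n=6): Σ = 3408, mean = 3408/6 = 568.000

568.0 ms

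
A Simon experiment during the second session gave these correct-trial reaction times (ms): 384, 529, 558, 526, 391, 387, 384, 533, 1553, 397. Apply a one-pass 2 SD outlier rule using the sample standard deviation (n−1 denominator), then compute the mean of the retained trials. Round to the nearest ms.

n = 10, ΣRT = 5642, M = 564.200
Σ(x−M)² = 1135733.60; s = √(1135733.60/9) = 355.236
Cutoffs: 564.200 ± 2·355.236 → [-146.3, 1274.7]
Outside: 1553 → excluded.
Retained (n=9): Σ = 4089, mean = 4089/9 = 454.333

454 ms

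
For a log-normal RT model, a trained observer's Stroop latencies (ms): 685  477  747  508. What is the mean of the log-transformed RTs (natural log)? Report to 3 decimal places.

6.386

ln(RT): 6.5294, 6.1675, 6.6161, 6.2305
Σ ln(RT) = 25.5435
Mean = 25.5435/4 = 6.38587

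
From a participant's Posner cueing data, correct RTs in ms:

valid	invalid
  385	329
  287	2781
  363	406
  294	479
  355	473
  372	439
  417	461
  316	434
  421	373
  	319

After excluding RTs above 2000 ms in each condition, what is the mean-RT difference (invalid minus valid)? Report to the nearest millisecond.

invalid: exclude 2781
M(valid) = 3210/9 = 356.667
M(invalid) = 3713/9 = 412.556
Difference = 412.556 − 356.667 = 55.889 ms

56 ms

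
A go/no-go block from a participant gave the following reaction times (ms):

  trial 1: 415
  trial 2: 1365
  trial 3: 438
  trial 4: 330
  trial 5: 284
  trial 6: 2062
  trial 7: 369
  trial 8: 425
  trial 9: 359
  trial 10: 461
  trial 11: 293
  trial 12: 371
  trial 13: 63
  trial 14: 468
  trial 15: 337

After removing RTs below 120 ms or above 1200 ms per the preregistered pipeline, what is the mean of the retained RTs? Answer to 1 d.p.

379.2 ms

Excluded: 63, 1365, 2062
Retained (n=12): Σ = 4550
Mean = 4550/12 = 379.1667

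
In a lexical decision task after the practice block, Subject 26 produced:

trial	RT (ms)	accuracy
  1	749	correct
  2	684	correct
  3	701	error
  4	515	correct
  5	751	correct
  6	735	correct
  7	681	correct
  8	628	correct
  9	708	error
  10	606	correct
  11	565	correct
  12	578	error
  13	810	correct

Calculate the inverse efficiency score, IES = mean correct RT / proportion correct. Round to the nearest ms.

874 ms

Correct trials (n=10): 749, 684, 515, 751, 735, 681, 628, 606, 565, 810
Mean correct RT = 6724/10 = 672.4000 ms
Proportion correct = 10/13
IES = 672.4000 / (10/13) = 874.120 ms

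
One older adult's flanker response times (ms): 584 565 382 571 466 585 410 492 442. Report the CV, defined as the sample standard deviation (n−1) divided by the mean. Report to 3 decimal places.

0.158

n = 9, Σ = 4497, M = 499.6667
Σ(x−M)² = 50154.000; s = √(50154.000/8) = 79.1786
CV = 79.1786 / 499.6667 = 0.15846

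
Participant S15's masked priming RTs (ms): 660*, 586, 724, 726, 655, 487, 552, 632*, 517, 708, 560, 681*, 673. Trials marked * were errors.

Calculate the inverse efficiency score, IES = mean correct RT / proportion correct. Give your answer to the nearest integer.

804 ms

Correct trials (n=10): 586, 724, 726, 655, 487, 552, 517, 708, 560, 673
Mean correct RT = 6188/10 = 618.8000 ms
Proportion correct = 10/13
IES = 618.8000 / (10/13) = 804.440 ms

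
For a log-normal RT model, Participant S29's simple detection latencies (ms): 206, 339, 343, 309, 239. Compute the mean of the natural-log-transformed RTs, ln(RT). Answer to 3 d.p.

ln(RT): 5.3279, 5.8260, 5.8377, 5.7333, 5.4765
Σ ln(RT) = 28.2014
Mean = 28.2014/5 = 5.64028

5.640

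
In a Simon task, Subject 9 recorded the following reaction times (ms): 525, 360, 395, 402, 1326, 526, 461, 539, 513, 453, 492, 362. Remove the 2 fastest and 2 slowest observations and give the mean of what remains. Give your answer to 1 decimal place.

470.9 ms

Sorted: 360, 362, 395, 402, 453, 461, 492, 513, 525, 526, 539, 1326
Drop lowest 2 (360, 362) and highest 2 (539, 1326)
Remaining (n=8): Σ = 3767, mean = 3767/8 = 470.875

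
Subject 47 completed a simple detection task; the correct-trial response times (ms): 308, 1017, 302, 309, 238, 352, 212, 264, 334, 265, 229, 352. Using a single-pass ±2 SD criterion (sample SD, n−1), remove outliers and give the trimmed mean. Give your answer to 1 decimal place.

287.7 ms

n = 12, ΣRT = 4182, M = 348.500
Σ(x−M)² = 511725.00; s = √(511725.00/11) = 215.686
Cutoffs: 348.500 ± 2·215.686 → [-82.9, 779.9]
Outside: 1017 → excluded.
Retained (n=11): Σ = 3165, mean = 3165/11 = 287.727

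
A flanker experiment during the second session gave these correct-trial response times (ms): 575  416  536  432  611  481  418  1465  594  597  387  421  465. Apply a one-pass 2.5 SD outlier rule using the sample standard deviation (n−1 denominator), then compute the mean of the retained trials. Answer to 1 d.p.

494.4 ms

n = 13, ΣRT = 7398, M = 569.077
Σ(x−M)² = 945680.92; s = √(945680.92/12) = 280.725
Cutoffs: 569.077 ± 2.5·280.725 → [-132.7, 1270.9]
Outside: 1465 → excluded.
Retained (n=12): Σ = 5933, mean = 5933/12 = 494.417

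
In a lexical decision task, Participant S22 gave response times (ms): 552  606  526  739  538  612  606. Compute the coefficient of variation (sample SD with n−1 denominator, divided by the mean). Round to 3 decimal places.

n = 7, Σ = 4179, M = 597.0000
Σ(x−M)² = 31098.000; s = √(31098.000/6) = 71.9931
CV = 71.9931 / 597.0000 = 0.12059

0.121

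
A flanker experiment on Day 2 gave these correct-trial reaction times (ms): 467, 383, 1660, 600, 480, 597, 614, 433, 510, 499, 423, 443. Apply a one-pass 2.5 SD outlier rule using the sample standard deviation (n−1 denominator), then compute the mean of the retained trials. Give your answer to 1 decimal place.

n = 12, ΣRT = 7109, M = 592.417
Σ(x−M)² = 1304460.92; s = √(1304460.92/11) = 344.365
Cutoffs: 592.417 ± 2.5·344.365 → [-268.5, 1453.3]
Outside: 1660 → excluded.
Retained (n=11): Σ = 5449, mean = 5449/11 = 495.364

495.4 ms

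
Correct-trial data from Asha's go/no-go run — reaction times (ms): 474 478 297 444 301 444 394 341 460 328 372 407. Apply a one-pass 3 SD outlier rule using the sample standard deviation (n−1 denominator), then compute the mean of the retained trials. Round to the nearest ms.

n = 12, ΣRT = 4740, M = 395.000
Σ(x−M)² = 48676.00; s = √(48676.00/11) = 66.521
Cutoffs: 395.000 ± 3·66.521 → [195.4, 594.6]
No RTs fall outside the cutoffs; all 12 retained. Mean = 4740/12 = 395.000

395 ms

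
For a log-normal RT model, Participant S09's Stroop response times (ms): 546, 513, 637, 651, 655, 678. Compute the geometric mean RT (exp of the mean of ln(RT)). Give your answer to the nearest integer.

ln(RT): 6.3026, 6.2403, 6.4568, 6.4785, 6.4846, 6.5191
Mean ln(RT) = 38.4820/6 = 6.41366
Geometric mean = exp(6.41366) = 610.12 ms

610 ms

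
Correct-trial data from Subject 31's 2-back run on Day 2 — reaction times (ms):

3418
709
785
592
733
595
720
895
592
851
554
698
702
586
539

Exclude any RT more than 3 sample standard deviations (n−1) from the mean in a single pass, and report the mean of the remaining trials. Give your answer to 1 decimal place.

682.2 ms

n = 15, ΣRT = 12969, M = 864.600
Σ(x−M)² = 7145341.60; s = √(7145341.60/14) = 714.410
Cutoffs: 864.600 ± 3·714.410 → [-1278.6, 3007.8]
Outside: 3418 → excluded.
Retained (n=14): Σ = 9551, mean = 9551/14 = 682.214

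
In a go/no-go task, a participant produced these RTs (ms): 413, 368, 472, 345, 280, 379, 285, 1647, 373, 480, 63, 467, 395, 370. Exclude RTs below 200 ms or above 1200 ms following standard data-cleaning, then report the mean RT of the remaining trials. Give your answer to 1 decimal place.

385.6 ms

Excluded: 63, 1647
Retained (n=12): Σ = 4627
Mean = 4627/12 = 385.5833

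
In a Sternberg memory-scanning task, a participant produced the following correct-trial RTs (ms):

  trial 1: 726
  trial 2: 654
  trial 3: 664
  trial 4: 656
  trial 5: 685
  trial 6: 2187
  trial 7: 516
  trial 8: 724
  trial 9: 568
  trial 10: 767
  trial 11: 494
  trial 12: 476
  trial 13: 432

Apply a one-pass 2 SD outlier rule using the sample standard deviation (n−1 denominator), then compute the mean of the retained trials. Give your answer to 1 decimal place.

n = 13, ΣRT = 9549, M = 734.538
Σ(x−M)² = 2422691.23; s = √(2422691.23/12) = 449.323
Cutoffs: 734.538 ± 2·449.323 → [-164.1, 1633.2]
Outside: 2187 → excluded.
Retained (n=12): Σ = 7362, mean = 7362/12 = 613.500

613.5 ms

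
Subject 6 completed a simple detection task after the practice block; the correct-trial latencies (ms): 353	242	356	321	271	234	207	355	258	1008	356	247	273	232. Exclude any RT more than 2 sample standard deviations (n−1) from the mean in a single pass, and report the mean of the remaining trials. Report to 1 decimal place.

n = 14, ΣRT = 4713, M = 336.643
Σ(x−M)² = 522149.21; s = √(522149.21/13) = 200.413
Cutoffs: 336.643 ± 2·200.413 → [-64.2, 737.5]
Outside: 1008 → excluded.
Retained (n=13): Σ = 3705, mean = 3705/13 = 285.000

285.0 ms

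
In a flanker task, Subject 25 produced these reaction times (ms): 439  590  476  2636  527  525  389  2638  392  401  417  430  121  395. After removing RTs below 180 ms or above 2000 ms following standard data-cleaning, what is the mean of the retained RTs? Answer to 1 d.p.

452.8 ms

Excluded: 121, 2636, 2638
Retained (n=11): Σ = 4981
Mean = 4981/11 = 452.8182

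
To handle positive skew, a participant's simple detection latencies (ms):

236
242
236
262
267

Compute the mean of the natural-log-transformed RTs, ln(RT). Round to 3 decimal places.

5.514

ln(RT): 5.4638, 5.4889, 5.4638, 5.5683, 5.5872
Σ ln(RT) = 27.5722
Mean = 27.5722/5 = 5.51444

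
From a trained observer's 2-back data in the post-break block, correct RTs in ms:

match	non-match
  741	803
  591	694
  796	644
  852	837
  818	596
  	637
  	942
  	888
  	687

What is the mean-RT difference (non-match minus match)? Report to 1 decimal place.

M(match) = 3798/5 = 759.600
M(non-match) = 6728/9 = 747.556
Difference = 747.556 − 759.600 = -12.044 ms

-12.0 ms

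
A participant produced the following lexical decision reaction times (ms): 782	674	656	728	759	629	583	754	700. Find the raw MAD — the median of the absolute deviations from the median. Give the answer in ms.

Sorted: 583, 629, 656, 674, 700, 728, 754, 759, 782 → median = 700
|x − 700|: 82, 26, 44, 28, 59, 71, 117, 54, 0
Sorted deviations: 0, 26, 28, 44, 54, 59, 71, 82, 117 → MAD = 54

54 ms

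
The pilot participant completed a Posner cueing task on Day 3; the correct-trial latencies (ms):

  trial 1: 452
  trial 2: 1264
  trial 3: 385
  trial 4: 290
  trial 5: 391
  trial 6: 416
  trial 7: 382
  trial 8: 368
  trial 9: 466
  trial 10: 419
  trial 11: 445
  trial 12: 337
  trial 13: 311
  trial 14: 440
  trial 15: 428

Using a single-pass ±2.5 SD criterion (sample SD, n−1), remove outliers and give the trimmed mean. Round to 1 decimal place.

395.0 ms

n = 15, ΣRT = 6794, M = 452.933
Σ(x−M)² = 742196.93; s = √(742196.93/14) = 230.248
Cutoffs: 452.933 ± 2.5·230.248 → [-122.7, 1028.6]
Outside: 1264 → excluded.
Retained (n=14): Σ = 5530, mean = 5530/14 = 395.000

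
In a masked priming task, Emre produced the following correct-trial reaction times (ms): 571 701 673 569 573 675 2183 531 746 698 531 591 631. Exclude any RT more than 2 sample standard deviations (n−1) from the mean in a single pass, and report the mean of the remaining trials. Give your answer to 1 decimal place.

624.2 ms

n = 13, ΣRT = 9673, M = 744.077
Σ(x−M)² = 2301202.92; s = √(2301202.92/12) = 437.912
Cutoffs: 744.077 ± 2·437.912 → [-131.7, 1619.9]
Outside: 2183 → excluded.
Retained (n=12): Σ = 7490, mean = 7490/12 = 624.167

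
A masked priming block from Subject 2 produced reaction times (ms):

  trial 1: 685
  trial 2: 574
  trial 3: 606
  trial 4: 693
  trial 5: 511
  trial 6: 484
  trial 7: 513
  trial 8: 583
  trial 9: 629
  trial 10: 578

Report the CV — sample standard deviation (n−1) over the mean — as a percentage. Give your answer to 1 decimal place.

12.1%

n = 10, Σ = 5856, M = 585.6000
Σ(x−M)² = 45072.400; s = √(45072.400/9) = 70.7675
CV = 70.7675 / 585.6000 = 0.12085 = 12.085%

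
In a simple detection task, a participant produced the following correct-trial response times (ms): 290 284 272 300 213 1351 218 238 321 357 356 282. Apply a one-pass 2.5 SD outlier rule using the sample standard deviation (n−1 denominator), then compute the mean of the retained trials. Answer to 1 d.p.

n = 12, ΣRT = 4482, M = 373.500
Σ(x−M)² = 1066201.00; s = √(1066201.00/11) = 311.332
Cutoffs: 373.500 ± 2.5·311.332 → [-404.8, 1151.8]
Outside: 1351 → excluded.
Retained (n=11): Σ = 3131, mean = 3131/11 = 284.636

284.6 ms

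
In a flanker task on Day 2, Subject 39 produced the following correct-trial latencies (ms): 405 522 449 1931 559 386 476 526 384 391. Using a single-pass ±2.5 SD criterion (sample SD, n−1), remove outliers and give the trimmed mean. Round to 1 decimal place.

455.3 ms

n = 10, ΣRT = 6029, M = 602.900
Σ(x−M)² = 1997052.90; s = √(1997052.90/9) = 471.057
Cutoffs: 602.900 ± 2.5·471.057 → [-574.7, 1780.5]
Outside: 1931 → excluded.
Retained (n=9): Σ = 4098, mean = 4098/9 = 455.333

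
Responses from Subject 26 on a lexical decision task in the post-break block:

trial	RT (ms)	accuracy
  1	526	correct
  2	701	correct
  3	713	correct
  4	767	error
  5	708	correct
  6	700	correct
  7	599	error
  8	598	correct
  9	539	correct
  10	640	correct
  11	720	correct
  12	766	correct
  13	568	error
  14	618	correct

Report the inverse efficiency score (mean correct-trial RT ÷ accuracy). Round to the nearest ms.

836 ms

Correct trials (n=11): 526, 701, 713, 708, 700, 598, 539, 640, 720, 766, 618
Mean correct RT = 7229/11 = 657.1818 ms
Proportion correct = 11/14
IES = 657.1818 / (11/14) = 836.413 ms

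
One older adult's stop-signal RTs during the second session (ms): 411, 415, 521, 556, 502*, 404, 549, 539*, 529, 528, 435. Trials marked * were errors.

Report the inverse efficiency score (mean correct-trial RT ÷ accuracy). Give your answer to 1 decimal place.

590.5 ms

Correct trials (n=9): 411, 415, 521, 556, 404, 549, 529, 528, 435
Mean correct RT = 4348/9 = 483.1111 ms
Proportion correct = 9/11
IES = 483.1111 / (9/11) = 590.469 ms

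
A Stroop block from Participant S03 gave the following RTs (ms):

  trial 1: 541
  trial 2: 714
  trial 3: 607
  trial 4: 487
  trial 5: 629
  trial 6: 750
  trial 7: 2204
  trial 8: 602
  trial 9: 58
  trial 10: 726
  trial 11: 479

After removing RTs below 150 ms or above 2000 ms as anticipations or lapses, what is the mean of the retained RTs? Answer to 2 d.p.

615.00 ms

Excluded: 58, 2204
Retained (n=9): Σ = 5535
Mean = 5535/9 = 615.0000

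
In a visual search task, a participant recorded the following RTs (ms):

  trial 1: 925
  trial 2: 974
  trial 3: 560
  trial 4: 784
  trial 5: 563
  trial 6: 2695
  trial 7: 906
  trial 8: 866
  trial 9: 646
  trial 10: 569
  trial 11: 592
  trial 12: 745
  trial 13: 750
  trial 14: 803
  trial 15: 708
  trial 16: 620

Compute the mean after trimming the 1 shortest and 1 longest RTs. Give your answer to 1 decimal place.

746.5 ms

Sorted: 560, 563, 569, 592, 620, 646, 708, 745, 750, 784, 803, 866, 906, 925, 974, 2695
Drop lowest 1 (560) and highest 1 (2695)
Remaining (n=14): Σ = 10451, mean = 10451/14 = 746.500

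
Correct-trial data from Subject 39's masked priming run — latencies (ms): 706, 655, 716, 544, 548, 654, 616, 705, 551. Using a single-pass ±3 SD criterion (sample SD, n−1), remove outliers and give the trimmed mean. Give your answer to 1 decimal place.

n = 9, ΣRT = 5695, M = 632.778
Σ(x−M)² = 40485.56; s = √(40485.56/8) = 71.139
Cutoffs: 632.778 ± 3·71.139 → [419.4, 846.2]
No RTs fall outside the cutoffs; all 9 retained. Mean = 5695/9 = 632.778

632.8 ms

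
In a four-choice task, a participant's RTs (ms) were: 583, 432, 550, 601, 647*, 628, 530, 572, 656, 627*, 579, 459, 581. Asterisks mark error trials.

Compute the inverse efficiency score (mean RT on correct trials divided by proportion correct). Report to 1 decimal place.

663.0 ms

Correct trials (n=11): 583, 432, 550, 601, 628, 530, 572, 656, 579, 459, 581
Mean correct RT = 6171/11 = 561.0000 ms
Proportion correct = 11/13
IES = 561.0000 / (11/13) = 663.000 ms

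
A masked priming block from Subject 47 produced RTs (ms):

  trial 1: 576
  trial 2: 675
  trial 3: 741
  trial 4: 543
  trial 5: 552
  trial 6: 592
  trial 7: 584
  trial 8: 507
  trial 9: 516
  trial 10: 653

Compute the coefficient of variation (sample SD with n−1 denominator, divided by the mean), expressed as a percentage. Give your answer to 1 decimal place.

12.6%

n = 10, Σ = 5939, M = 593.9000
Σ(x−M)² = 50096.900; s = √(50096.900/9) = 74.6078
CV = 74.6078 / 593.9000 = 0.12562 = 12.562%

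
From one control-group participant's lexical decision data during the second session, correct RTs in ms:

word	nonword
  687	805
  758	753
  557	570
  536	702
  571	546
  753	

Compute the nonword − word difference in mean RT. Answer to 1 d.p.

M(word) = 3862/6 = 643.667
M(nonword) = 3376/5 = 675.200
Difference = 675.200 − 643.667 = 31.533 ms

31.5 ms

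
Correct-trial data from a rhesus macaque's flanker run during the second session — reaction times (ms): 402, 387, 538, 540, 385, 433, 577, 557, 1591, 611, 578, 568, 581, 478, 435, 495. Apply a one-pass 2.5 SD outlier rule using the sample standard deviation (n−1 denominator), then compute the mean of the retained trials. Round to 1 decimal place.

n = 16, ΣRT = 9156, M = 572.250
Σ(x−M)² = 1193393.00; s = √(1193393.00/15) = 282.063
Cutoffs: 572.250 ± 2.5·282.063 → [-132.9, 1277.4]
Outside: 1591 → excluded.
Retained (n=15): Σ = 7565, mean = 7565/15 = 504.333

504.3 ms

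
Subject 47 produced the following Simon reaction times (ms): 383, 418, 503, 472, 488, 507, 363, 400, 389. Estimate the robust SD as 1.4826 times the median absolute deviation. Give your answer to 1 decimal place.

Sorted: 363, 383, 389, 400, 418, 472, 488, 503, 507 → median = 418
|x − 418| sorted: 0, 18, 29, 35, 54, 55, 70, 85, 89 → MAD = 54
Robust SD ≈ 1.4826 × 54 = 80.060

80.1 ms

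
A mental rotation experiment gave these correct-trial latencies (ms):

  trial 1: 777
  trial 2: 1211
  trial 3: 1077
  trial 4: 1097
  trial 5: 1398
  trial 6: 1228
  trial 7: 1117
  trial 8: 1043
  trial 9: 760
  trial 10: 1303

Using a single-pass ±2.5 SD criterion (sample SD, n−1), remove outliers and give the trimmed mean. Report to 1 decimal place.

n = 10, ΣRT = 11011, M = 1101.100
Σ(x−M)² = 382710.90; s = √(382710.90/9) = 206.212
Cutoffs: 1101.100 ± 2.5·206.212 → [585.6, 1616.6]
No RTs fall outside the cutoffs; all 10 retained. Mean = 11011/10 = 1101.100

1101.1 ms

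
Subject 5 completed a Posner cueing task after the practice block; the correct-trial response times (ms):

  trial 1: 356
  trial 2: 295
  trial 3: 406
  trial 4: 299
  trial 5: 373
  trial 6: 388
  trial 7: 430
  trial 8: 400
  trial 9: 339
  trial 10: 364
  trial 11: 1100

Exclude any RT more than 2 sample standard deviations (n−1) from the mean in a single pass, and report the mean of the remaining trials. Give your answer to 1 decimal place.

n = 11, ΣRT = 4750, M = 431.818
Σ(x−M)² = 508851.64; s = √(508851.64/10) = 225.577
Cutoffs: 431.818 ± 2·225.577 → [-19.3, 883.0]
Outside: 1100 → excluded.
Retained (n=10): Σ = 3650, mean = 3650/10 = 365.000

365.0 ms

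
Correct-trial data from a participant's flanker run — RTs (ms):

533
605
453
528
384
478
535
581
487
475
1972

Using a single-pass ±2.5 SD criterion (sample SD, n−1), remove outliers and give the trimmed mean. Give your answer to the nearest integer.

n = 11, ΣRT = 7031, M = 639.182
Σ(x−M)² = 1991323.64; s = √(1991323.64/10) = 446.242
Cutoffs: 639.182 ± 2.5·446.242 → [-476.4, 1754.8]
Outside: 1972 → excluded.
Retained (n=10): Σ = 5059, mean = 5059/10 = 505.900

506 ms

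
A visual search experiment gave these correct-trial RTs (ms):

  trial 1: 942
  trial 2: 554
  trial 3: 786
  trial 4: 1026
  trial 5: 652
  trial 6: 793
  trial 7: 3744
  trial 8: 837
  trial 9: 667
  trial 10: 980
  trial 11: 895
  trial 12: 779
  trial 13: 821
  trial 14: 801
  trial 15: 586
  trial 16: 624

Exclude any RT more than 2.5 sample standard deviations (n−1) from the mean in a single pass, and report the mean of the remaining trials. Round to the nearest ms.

783 ms

n = 16, ΣRT = 15487, M = 967.938
Σ(x−M)² = 8507930.94; s = √(8507930.94/15) = 753.124
Cutoffs: 967.938 ± 2.5·753.124 → [-914.9, 2850.7]
Outside: 3744 → excluded.
Retained (n=15): Σ = 11743, mean = 11743/15 = 782.867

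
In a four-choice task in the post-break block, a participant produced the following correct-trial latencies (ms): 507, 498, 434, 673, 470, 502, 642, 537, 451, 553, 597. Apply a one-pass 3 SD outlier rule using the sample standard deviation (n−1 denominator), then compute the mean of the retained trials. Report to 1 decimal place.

533.1 ms

n = 11, ΣRT = 5864, M = 533.091
Σ(x−M)² = 59348.91; s = √(59348.91/10) = 77.038
Cutoffs: 533.091 ± 3·77.038 → [302.0, 764.2]
No RTs fall outside the cutoffs; all 11 retained. Mean = 5864/11 = 533.091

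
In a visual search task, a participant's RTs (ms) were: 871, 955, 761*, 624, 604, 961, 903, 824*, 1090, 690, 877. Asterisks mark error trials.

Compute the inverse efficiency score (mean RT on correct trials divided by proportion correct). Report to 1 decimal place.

1028.7 ms

Correct trials (n=9): 871, 955, 624, 604, 961, 903, 1090, 690, 877
Mean correct RT = 7575/9 = 841.6667 ms
Proportion correct = 9/11
IES = 841.6667 / (9/11) = 1028.704 ms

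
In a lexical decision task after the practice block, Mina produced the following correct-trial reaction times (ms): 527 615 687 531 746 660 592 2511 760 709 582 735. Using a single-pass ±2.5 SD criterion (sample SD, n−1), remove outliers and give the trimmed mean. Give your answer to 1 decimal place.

649.5 ms

n = 12, ΣRT = 9655, M = 804.583
Σ(x−M)² = 3248562.92; s = √(3248562.92/11) = 543.437
Cutoffs: 804.583 ± 2.5·543.437 → [-554.0, 2163.2]
Outside: 2511 → excluded.
Retained (n=11): Σ = 7144, mean = 7144/11 = 649.455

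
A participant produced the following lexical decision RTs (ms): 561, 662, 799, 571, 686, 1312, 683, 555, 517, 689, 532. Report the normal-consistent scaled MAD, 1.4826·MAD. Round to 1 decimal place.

149.7 ms

Sorted: 517, 532, 555, 561, 571, 662, 683, 686, 689, 799, 1312 → median = 662
|x − 662| sorted: 0, 21, 24, 27, 91, 101, 107, 130, 137, 145, 650 → MAD = 101
Robust SD ≈ 1.4826 × 101 = 149.743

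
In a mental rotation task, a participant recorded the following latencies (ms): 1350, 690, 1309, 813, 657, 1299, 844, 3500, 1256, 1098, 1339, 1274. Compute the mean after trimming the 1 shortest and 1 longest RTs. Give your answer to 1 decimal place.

1127.2 ms

Sorted: 657, 690, 813, 844, 1098, 1256, 1274, 1299, 1309, 1339, 1350, 3500
Drop lowest 1 (657) and highest 1 (3500)
Remaining (n=10): Σ = 11272, mean = 11272/10 = 1127.200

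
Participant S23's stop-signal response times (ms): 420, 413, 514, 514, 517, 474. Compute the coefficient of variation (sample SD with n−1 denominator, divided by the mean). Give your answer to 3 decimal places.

n = 6, Σ = 2852, M = 475.3333
Σ(x−M)² = 11675.333; s = √(11675.333/5) = 48.3225
CV = 48.3225 / 475.3333 = 0.10166

0.102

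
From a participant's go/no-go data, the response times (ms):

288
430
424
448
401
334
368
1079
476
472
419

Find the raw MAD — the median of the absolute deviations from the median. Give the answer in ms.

Sorted: 288, 334, 368, 401, 419, 424, 430, 448, 472, 476, 1079 → median = 424
|x − 424|: 136, 6, 0, 24, 23, 90, 56, 655, 52, 48, 5
Sorted deviations: 0, 5, 6, 23, 24, 48, 52, 56, 90, 136, 655 → MAD = 48

48 ms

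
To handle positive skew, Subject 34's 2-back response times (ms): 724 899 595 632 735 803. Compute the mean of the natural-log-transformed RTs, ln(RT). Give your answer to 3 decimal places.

6.585

ln(RT): 6.5848, 6.8013, 6.3886, 6.4489, 6.5999, 6.6884
Σ ln(RT) = 39.5118
Mean = 39.5118/6 = 6.58529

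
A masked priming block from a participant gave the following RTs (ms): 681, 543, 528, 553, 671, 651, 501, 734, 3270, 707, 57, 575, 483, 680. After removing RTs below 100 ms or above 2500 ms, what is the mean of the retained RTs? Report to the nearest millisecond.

609 ms

Excluded: 57, 3270
Retained (n=12): Σ = 7307
Mean = 7307/12 = 608.9167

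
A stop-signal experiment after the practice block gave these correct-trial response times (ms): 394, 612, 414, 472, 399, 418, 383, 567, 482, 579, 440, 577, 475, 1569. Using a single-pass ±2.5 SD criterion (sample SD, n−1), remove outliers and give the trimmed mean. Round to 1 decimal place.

477.8 ms

n = 14, ΣRT = 7781, M = 555.786
Σ(x−M)² = 1182974.36; s = √(1182974.36/13) = 301.659
Cutoffs: 555.786 ± 2.5·301.659 → [-198.4, 1309.9]
Outside: 1569 → excluded.
Retained (n=13): Σ = 6212, mean = 6212/13 = 477.846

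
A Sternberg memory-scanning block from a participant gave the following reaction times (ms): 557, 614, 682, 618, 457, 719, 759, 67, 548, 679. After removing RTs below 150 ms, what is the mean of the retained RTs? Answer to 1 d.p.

Excluded: 67
Retained (n=9): Σ = 5633
Mean = 5633/9 = 625.8889

625.9 ms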